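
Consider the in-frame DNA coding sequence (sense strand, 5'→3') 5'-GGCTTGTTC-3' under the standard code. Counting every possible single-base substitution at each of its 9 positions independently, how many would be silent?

Codon 1 (GGC, Gly): 3 synonymous substitutions.
Codon 2 (TTG, Leu): 2 synonymous substitutions.
Codon 3 (TTC, Phe): 1 synonymous substitution.
Total: 3 + 2 + 1 = 6.

6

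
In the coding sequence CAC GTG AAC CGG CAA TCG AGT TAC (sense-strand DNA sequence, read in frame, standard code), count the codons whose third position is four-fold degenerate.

Codon 1 CAC (His): third position 2-fold.
Codon 2 GTG (Val): third position 4-fold.
Codon 3 AAC (Asn): third position 2-fold.
Codon 4 CGG (Arg): third position 4-fold.
Codon 5 CAA (Gln): third position 2-fold.
Codon 6 TCG (Ser): third position 4-fold.
Codon 7 AGT (Ser): third position 2-fold.
Codon 8 TAC (Tyr): third position 2-fold.
Four-fold degenerate third positions: 3.

3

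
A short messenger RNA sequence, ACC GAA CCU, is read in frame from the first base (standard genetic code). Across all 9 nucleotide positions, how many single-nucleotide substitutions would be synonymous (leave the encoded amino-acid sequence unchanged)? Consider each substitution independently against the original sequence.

Codon 1 (ACC, Thr): 3 synonymous substitutions.
Codon 2 (GAA, Glu): 1 synonymous substitution.
Codon 3 (CCU, Pro): 3 synonymous substitutions.
Total: 3 + 1 + 3 = 7.

7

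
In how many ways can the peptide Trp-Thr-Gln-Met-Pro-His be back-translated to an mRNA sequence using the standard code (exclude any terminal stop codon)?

Trp: 1 codon.
Thr: 4 codons.
Gln: 2 codons.
Met: 1 codon.
Pro: 4 codons.
His: 2 codons.
1 × 4 × 2 × 1 × 4 × 2 = 64.

64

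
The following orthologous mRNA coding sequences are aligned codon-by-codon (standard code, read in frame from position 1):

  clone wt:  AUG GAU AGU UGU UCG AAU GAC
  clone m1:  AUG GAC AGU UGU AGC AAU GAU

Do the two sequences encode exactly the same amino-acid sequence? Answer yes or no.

yes

Codon 1: AUG Met / AUG Met — identical.
Codon 2: GAU Asp / GAC Asp — synonymous.
Codon 3: AGU Ser / AGU Ser — identical.
Codon 4: UGU Cys / UGU Cys — identical.
Codon 5: UCG Ser / AGC Ser — synonymous.
Codon 6: AAU Asn / AAU Asn — identical.
Codon 7: GAC Asp / GAU Asp — synonymous.
Nonsynonymous differences: 0 → same protein.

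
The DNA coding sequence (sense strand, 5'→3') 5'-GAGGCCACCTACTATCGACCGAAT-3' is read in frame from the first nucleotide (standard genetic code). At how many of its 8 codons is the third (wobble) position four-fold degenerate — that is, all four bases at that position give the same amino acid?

Codon 1 GAG (Glu): third position 2-fold.
Codon 2 GCC (Ala): third position 4-fold.
Codon 3 ACC (Thr): third position 4-fold.
Codon 4 TAC (Tyr): third position 2-fold.
Codon 5 TAT (Tyr): third position 2-fold.
Codon 6 CGA (Arg): third position 4-fold.
Codon 7 CCG (Pro): third position 4-fold.
Codon 8 AAT (Asn): third position 2-fold.
Four-fold degenerate third positions: 4.

4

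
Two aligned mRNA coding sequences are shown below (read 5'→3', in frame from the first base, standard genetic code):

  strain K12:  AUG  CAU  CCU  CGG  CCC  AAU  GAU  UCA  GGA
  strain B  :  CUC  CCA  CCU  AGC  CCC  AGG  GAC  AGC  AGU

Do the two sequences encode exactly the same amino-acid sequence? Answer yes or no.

no

Codon 1: AUG Met / CUC Leu — nonsynonymous.
Codon 2: CAU His / CCA Pro — nonsynonymous.
Codon 3: CCU Pro / CCU Pro — identical.
Codon 4: CGG Arg / AGC Ser — nonsynonymous.
Codon 5: CCC Pro / CCC Pro — identical.
Codon 6: AAU Asn / AGG Arg — nonsynonymous.
Codon 7: GAU Asp / GAC Asp — synonymous.
Codon 8: UCA Ser / AGC Ser — synonymous.
Codon 9: GGA Gly / AGU Ser — nonsynonymous.
Nonsynonymous differences: 5 → different protein.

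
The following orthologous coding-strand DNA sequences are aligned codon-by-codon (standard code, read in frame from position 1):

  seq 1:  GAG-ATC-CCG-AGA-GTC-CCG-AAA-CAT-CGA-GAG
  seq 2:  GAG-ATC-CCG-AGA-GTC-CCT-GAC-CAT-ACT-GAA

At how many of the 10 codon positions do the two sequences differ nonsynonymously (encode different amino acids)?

2

Codon 1: GAG Glu / GAG Glu — identical.
Codon 2: ATC Ile / ATC Ile — identical.
Codon 3: CCG Pro / CCG Pro — identical.
Codon 4: AGA Arg / AGA Arg — identical.
Codon 5: GTC Val / GTC Val — identical.
Codon 6: CCG Pro / CCT Pro — synonymous.
Codon 7: AAA Lys / GAC Asp — nonsynonymous.
Codon 8: CAT His / CAT His — identical.
Codon 9: CGA Arg / ACT Thr — nonsynonymous.
Codon 10: GAG Glu / GAA Glu — synonymous.
Nonsynonymous differences: 2.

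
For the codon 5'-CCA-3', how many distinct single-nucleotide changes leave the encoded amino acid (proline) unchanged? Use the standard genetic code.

3

Position 1: none → 0 synonymous.
Position 2: none → 0 synonymous.
Position 3: CCT, CCC, CCG → 3 synonymous.
Total: 0 + 0 + 3 = 3.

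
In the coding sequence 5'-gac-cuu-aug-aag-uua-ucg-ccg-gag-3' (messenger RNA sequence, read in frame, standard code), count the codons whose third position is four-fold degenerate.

3

Codon 1 GAC (Asp): third position 2-fold.
Codon 2 CUU (Leu): third position 4-fold.
Codon 3 AUG (Met): third position 1-fold.
Codon 4 AAG (Lys): third position 2-fold.
Codon 5 UUA (Leu): third position 2-fold.
Codon 6 UCG (Ser): third position 4-fold.
Codon 7 CCG (Pro): third position 4-fold.
Codon 8 GAG (Glu): third position 2-fold.
Four-fold degenerate third positions: 3.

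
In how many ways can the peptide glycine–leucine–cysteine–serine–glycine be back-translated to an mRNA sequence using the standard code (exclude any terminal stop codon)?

Gly: 4 codons.
Leu: 6 codons.
Cys: 2 codons.
Ser: 6 codons.
Gly: 4 codons.
4 × 6 × 2 × 6 × 4 = 1152.

1152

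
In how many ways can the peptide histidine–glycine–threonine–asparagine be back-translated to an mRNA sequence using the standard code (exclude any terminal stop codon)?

64

His: 2 codons.
Gly: 4 codons.
Thr: 4 codons.
Asn: 2 codons.
2 × 4 × 4 × 2 = 64.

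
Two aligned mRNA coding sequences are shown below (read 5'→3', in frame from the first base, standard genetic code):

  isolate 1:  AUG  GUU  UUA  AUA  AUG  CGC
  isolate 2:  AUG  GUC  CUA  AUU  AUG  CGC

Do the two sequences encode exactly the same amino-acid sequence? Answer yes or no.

yes

Codon 1: AUG Met / AUG Met — identical.
Codon 2: GUU Val / GUC Val — synonymous.
Codon 3: UUA Leu / CUA Leu — synonymous.
Codon 4: AUA Ile / AUU Ile — synonymous.
Codon 5: AUG Met / AUG Met — identical.
Codon 6: CGC Arg / CGC Arg — identical.
Nonsynonymous differences: 0 → same protein.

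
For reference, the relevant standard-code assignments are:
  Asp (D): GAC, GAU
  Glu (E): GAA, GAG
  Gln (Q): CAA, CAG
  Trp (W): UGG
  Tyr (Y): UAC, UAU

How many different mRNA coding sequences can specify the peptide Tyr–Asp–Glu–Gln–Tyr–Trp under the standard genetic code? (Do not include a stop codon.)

Tyr: 2 codons.
Asp: 2 codons.
Glu: 2 codons.
Gln: 2 codons.
Tyr: 2 codons.
Trp: 1 codon.
2 × 2 × 2 × 2 × 2 × 1 = 32.

32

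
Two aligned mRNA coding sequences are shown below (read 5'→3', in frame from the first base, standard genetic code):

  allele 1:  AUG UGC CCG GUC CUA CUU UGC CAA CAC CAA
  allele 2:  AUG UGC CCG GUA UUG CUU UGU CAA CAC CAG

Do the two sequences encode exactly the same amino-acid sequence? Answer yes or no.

yes

Codon 1: AUG Met / AUG Met — identical.
Codon 2: UGC Cys / UGC Cys — identical.
Codon 3: CCG Pro / CCG Pro — identical.
Codon 4: GUC Val / GUA Val — synonymous.
Codon 5: CUA Leu / UUG Leu — synonymous.
Codon 6: CUU Leu / CUU Leu — identical.
Codon 7: UGC Cys / UGU Cys — synonymous.
Codon 8: CAA Gln / CAA Gln — identical.
Codon 9: CAC His / CAC His — identical.
Codon 10: CAA Gln / CAG Gln — synonymous.
Nonsynonymous differences: 0 → same protein.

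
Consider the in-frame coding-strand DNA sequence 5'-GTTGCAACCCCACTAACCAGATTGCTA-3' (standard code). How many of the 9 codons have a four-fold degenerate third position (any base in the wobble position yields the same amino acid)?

7

Codon 1 GTT (Val): third position 4-fold.
Codon 2 GCA (Ala): third position 4-fold.
Codon 3 ACC (Thr): third position 4-fold.
Codon 4 CCA (Pro): third position 4-fold.
Codon 5 CTA (Leu): third position 4-fold.
Codon 6 ACC (Thr): third position 4-fold.
Codon 7 AGA (Arg): third position 2-fold.
Codon 8 TTG (Leu): third position 2-fold.
Codon 9 CTA (Leu): third position 4-fold.
Four-fold degenerate third positions: 7.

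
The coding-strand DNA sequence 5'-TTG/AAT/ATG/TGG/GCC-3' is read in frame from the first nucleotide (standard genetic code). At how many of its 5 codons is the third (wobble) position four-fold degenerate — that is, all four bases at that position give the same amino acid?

Codon 1 TTG (Leu): third position 2-fold.
Codon 2 AAT (Asn): third position 2-fold.
Codon 3 ATG (Met): third position 1-fold.
Codon 4 TGG (Trp): third position 1-fold.
Codon 5 GCC (Ala): third position 4-fold.
Four-fold degenerate third positions: 1.

1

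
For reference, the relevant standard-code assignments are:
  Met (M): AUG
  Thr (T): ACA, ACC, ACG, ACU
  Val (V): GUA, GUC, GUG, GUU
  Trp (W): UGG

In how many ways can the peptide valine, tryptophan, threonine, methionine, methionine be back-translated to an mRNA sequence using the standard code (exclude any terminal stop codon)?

Val: 4 codons.
Trp: 1 codon.
Thr: 4 codons.
Met: 1 codon.
Met: 1 codon.
4 × 1 × 4 × 1 × 1 = 16.

16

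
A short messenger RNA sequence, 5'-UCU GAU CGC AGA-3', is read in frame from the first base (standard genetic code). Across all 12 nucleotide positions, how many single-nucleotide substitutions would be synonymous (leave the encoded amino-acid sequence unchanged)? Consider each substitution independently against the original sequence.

Codon 1 (UCU, Ser): 3 synonymous substitutions.
Codon 2 (GAU, Asp): 1 synonymous substitution.
Codon 3 (CGC, Arg): 3 synonymous substitutions.
Codon 4 (AGA, Arg): 2 synonymous substitutions.
Total: 3 + 1 + 3 + 2 = 9.

9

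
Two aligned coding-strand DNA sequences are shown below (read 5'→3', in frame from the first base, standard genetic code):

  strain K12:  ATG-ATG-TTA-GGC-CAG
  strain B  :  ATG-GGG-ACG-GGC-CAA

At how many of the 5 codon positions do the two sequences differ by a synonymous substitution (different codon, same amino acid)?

1

Codon 1: ATG Met / ATG Met — identical.
Codon 2: ATG Met / GGG Gly — nonsynonymous.
Codon 3: TTA Leu / ACG Thr — nonsynonymous.
Codon 4: GGC Gly / GGC Gly — identical.
Codon 5: CAG Gln / CAA Gln — synonymous.
Synonymous differences: 1.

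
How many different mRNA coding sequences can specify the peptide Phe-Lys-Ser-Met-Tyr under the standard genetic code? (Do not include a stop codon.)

48

Phe: 2 codons.
Lys: 2 codons.
Ser: 6 codons.
Met: 1 codon.
Tyr: 2 codons.
2 × 2 × 6 × 1 × 2 = 48.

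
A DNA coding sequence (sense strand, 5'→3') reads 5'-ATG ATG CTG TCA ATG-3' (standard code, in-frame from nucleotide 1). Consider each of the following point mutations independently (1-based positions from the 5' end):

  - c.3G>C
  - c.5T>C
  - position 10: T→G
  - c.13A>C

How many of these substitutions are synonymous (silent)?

Codon 1: ATG (Met) → ATC (Ile) — missense.
Codon 2: ATG (Met) → ACG (Thr) — missense.
Codon 4: TCA (Ser) → GCA (Ala) — missense.
Codon 5: ATG (Met) → CTG (Leu) — missense.
Synonymous: 0 of 4.

0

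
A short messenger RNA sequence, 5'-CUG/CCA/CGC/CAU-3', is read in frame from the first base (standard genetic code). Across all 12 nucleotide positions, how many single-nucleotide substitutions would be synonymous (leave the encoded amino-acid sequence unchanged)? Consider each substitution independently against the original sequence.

Codon 1 (CUG, Leu): 4 synonymous substitutions.
Codon 2 (CCA, Pro): 3 synonymous substitutions.
Codon 3 (CGC, Arg): 3 synonymous substitutions.
Codon 4 (CAU, His): 1 synonymous substitution.
Total: 4 + 3 + 3 + 1 = 11.

11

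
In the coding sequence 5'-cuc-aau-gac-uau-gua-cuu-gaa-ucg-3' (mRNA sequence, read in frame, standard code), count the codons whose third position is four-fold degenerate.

Codon 1 CUC (Leu): third position 4-fold.
Codon 2 AAU (Asn): third position 2-fold.
Codon 3 GAC (Asp): third position 2-fold.
Codon 4 UAU (Tyr): third position 2-fold.
Codon 5 GUA (Val): third position 4-fold.
Codon 6 CUU (Leu): third position 4-fold.
Codon 7 GAA (Glu): third position 2-fold.
Codon 8 UCG (Ser): third position 4-fold.
Four-fold degenerate third positions: 4.

4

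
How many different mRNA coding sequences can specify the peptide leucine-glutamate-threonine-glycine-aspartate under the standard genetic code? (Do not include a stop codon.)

Leu: 6 codons.
Glu: 2 codons.
Thr: 4 codons.
Gly: 4 codons.
Asp: 2 codons.
6 × 2 × 4 × 4 × 2 = 384.

384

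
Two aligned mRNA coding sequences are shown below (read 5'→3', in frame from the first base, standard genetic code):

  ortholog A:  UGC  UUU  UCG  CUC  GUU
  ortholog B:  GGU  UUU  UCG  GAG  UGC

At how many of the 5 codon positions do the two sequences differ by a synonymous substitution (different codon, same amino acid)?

Codon 1: UGC Cys / GGU Gly — nonsynonymous.
Codon 2: UUU Phe / UUU Phe — identical.
Codon 3: UCG Ser / UCG Ser — identical.
Codon 4: CUC Leu / GAG Glu — nonsynonymous.
Codon 5: GUU Val / UGC Cys — nonsynonymous.
Synonymous differences: 0.

0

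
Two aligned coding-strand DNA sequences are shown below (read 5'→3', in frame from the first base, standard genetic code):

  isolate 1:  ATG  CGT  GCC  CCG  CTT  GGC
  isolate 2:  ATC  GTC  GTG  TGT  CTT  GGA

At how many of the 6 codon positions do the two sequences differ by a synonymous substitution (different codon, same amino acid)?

1

Codon 1: ATG Met / ATC Ile — nonsynonymous.
Codon 2: CGT Arg / GTC Val — nonsynonymous.
Codon 3: GCC Ala / GTG Val — nonsynonymous.
Codon 4: CCG Pro / TGT Cys — nonsynonymous.
Codon 5: CTT Leu / CTT Leu — identical.
Codon 6: GGC Gly / GGA Gly — synonymous.
Synonymous differences: 1.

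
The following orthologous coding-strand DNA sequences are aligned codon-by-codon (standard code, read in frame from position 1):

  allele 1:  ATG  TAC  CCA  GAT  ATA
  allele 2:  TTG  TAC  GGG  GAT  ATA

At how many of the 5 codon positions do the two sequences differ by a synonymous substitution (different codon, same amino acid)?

Codon 1: ATG Met / TTG Leu — nonsynonymous.
Codon 2: TAC Tyr / TAC Tyr — identical.
Codon 3: CCA Pro / GGG Gly — nonsynonymous.
Codon 4: GAT Asp / GAT Asp — identical.
Codon 5: ATA Ile / ATA Ile — identical.
Synonymous differences: 0.

0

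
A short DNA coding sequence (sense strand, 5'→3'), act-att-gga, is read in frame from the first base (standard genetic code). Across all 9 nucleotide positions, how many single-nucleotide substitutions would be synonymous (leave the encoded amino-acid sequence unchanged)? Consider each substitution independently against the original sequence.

Codon 1 (ACT, Thr): 3 synonymous substitutions.
Codon 2 (ATT, Ile): 2 synonymous substitutions.
Codon 3 (GGA, Gly): 3 synonymous substitutions.
Total: 3 + 2 + 3 = 8.

8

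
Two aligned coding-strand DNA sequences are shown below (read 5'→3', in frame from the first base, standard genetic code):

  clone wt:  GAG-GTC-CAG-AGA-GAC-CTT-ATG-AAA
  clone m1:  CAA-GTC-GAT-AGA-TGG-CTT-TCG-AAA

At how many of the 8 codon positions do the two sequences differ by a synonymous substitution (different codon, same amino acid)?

0

Codon 1: GAG Glu / CAA Gln — nonsynonymous.
Codon 2: GTC Val / GTC Val — identical.
Codon 3: CAG Gln / GAT Asp — nonsynonymous.
Codon 4: AGA Arg / AGA Arg — identical.
Codon 5: GAC Asp / TGG Trp — nonsynonymous.
Codon 6: CTT Leu / CTT Leu — identical.
Codon 7: ATG Met / TCG Ser — nonsynonymous.
Codon 8: AAA Lys / AAA Lys — identical.
Synonymous differences: 0.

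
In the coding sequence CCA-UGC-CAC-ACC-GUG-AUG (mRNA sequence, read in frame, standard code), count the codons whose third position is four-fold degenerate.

3

Codon 1 CCA (Pro): third position 4-fold.
Codon 2 UGC (Cys): third position 2-fold.
Codon 3 CAC (His): third position 2-fold.
Codon 4 ACC (Thr): third position 4-fold.
Codon 5 GUG (Val): third position 4-fold.
Codon 6 AUG (Met): third position 1-fold.
Four-fold degenerate third positions: 3.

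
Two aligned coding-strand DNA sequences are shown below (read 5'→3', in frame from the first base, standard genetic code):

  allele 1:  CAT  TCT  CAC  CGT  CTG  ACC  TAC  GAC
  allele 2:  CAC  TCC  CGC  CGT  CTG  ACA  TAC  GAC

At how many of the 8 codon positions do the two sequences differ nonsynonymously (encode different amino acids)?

1

Codon 1: CAT His / CAC His — synonymous.
Codon 2: TCT Ser / TCC Ser — synonymous.
Codon 3: CAC His / CGC Arg — nonsynonymous.
Codon 4: CGT Arg / CGT Arg — identical.
Codon 5: CTG Leu / CTG Leu — identical.
Codon 6: ACC Thr / ACA Thr — synonymous.
Codon 7: TAC Tyr / TAC Tyr — identical.
Codon 8: GAC Asp / GAC Asp — identical.
Nonsynonymous differences: 1.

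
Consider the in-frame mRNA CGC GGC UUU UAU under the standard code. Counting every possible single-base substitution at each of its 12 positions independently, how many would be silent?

8

Codon 1 (CGC, Arg): 3 synonymous substitutions.
Codon 2 (GGC, Gly): 3 synonymous substitutions.
Codon 3 (UUU, Phe): 1 synonymous substitution.
Codon 4 (UAU, Tyr): 1 synonymous substitution.
Total: 3 + 3 + 1 + 1 = 8.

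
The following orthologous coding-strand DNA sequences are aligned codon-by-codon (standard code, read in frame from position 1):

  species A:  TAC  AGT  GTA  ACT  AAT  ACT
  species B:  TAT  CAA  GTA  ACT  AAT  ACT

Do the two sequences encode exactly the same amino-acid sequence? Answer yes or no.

no

Codon 1: TAC Tyr / TAT Tyr — synonymous.
Codon 2: AGT Ser / CAA Gln — nonsynonymous.
Codon 3: GTA Val / GTA Val — identical.
Codon 4: ACT Thr / ACT Thr — identical.
Codon 5: AAT Asn / AAT Asn — identical.
Codon 6: ACT Thr / ACT Thr — identical.
Nonsynonymous differences: 1 → different protein.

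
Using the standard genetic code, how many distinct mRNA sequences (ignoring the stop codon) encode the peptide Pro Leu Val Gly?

384

Pro: 4 codons.
Leu: 6 codons.
Val: 4 codons.
Gly: 4 codons.
4 × 6 × 4 × 4 = 384.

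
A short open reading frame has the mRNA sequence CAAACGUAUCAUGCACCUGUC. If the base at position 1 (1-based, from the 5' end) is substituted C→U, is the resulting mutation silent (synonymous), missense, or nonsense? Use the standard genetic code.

nonsense

Position 1 falls in codon 1: CAA → Gln.
After the substitution the codon is UAA → Stop.
The new codon is a stop codon, so this is a nonsense mutation.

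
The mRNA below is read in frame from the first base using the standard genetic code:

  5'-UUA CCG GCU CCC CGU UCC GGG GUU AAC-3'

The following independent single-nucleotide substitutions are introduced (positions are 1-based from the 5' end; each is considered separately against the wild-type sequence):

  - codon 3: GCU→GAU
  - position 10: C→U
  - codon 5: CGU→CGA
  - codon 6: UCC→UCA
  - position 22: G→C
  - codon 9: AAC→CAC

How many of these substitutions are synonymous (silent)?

Codon 3: GCU (Ala) → GAU (Asp) — missense.
Codon 4: CCC (Pro) → UCC (Ser) — missense.
Codon 5: CGU (Arg) → CGA (Arg) — synonymous.
Codon 6: UCC (Ser) → UCA (Ser) — synonymous.
Codon 8: GUU (Val) → CUU (Leu) — missense.
Codon 9: AAC (Asn) → CAC (His) — missense.
Synonymous: 2 of 6.

2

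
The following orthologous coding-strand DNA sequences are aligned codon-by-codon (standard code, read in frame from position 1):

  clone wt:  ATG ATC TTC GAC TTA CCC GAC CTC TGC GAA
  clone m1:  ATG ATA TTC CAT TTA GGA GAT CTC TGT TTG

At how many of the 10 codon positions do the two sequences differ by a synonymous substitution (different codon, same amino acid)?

Codon 1: ATG Met / ATG Met — identical.
Codon 2: ATC Ile / ATA Ile — synonymous.
Codon 3: TTC Phe / TTC Phe — identical.
Codon 4: GAC Asp / CAT His — nonsynonymous.
Codon 5: TTA Leu / TTA Leu — identical.
Codon 6: CCC Pro / GGA Gly — nonsynonymous.
Codon 7: GAC Asp / GAT Asp — synonymous.
Codon 8: CTC Leu / CTC Leu — identical.
Codon 9: TGC Cys / TGT Cys — synonymous.
Codon 10: GAA Glu / TTG Leu — nonsynonymous.
Synonymous differences: 3.

3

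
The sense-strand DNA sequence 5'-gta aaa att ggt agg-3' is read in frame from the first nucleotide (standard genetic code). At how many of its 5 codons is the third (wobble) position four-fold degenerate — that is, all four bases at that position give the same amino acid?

Codon 1 GTA (Val): third position 4-fold.
Codon 2 AAA (Lys): third position 2-fold.
Codon 3 ATT (Ile): third position 3-fold.
Codon 4 GGT (Gly): third position 4-fold.
Codon 5 AGG (Arg): third position 2-fold.
Four-fold degenerate third positions: 2.

2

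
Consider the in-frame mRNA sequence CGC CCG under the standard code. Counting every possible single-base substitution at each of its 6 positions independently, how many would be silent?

6

Codon 1 (CGC, Arg): 3 synonymous substitutions.
Codon 2 (CCG, Pro): 3 synonymous substitutions.
Total: 3 + 3 = 6.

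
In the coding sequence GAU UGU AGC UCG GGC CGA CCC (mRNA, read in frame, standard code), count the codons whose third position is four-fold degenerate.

Codon 1 GAU (Asp): third position 2-fold.
Codon 2 UGU (Cys): third position 2-fold.
Codon 3 AGC (Ser): third position 2-fold.
Codon 4 UCG (Ser): third position 4-fold.
Codon 5 GGC (Gly): third position 4-fold.
Codon 6 CGA (Arg): third position 4-fold.
Codon 7 CCC (Pro): third position 4-fold.
Four-fold degenerate third positions: 4.

4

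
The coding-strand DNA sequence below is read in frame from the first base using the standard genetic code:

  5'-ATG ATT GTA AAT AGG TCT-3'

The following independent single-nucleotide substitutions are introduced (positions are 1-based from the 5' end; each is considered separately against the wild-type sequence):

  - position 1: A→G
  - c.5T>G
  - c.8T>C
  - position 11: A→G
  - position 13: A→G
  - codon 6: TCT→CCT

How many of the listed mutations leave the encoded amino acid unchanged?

Codon 1: ATG (Met) → GTG (Val) — missense.
Codon 2: ATT (Ile) → AGT (Ser) — missense.
Codon 3: GTA (Val) → GCA (Ala) — missense.
Codon 4: AAT (Asn) → AGT (Ser) — missense.
Codon 5: AGG (Arg) → GGG (Gly) — missense.
Codon 6: TCT (Ser) → CCT (Pro) — missense.
Synonymous: 0 of 6.

0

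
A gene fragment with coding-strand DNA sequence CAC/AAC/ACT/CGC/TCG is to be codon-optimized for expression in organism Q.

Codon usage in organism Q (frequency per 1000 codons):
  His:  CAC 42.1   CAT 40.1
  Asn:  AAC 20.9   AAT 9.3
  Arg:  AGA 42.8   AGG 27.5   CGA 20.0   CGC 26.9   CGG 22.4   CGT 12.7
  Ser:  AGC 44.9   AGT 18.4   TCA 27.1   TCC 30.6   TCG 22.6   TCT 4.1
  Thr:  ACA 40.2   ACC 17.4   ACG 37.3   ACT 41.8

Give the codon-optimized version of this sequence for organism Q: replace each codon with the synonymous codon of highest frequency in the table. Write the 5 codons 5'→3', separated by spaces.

Codon 1 (His): best is CAC at 42.1.
Codon 2 (Asn): best is AAC at 20.9.
Codon 3 (Thr): best is ACT at 41.8.
Codon 4 (Arg): best is AGA at 42.8.
Codon 5 (Ser): best is AGC at 44.9.

CAC AAC ACT AGA AGC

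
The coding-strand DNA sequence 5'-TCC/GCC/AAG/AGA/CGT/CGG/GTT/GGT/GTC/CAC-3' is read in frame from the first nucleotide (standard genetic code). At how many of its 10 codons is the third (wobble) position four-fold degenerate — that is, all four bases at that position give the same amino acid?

7

Codon 1 TCC (Ser): third position 4-fold.
Codon 2 GCC (Ala): third position 4-fold.
Codon 3 AAG (Lys): third position 2-fold.
Codon 4 AGA (Arg): third position 2-fold.
Codon 5 CGT (Arg): third position 4-fold.
Codon 6 CGG (Arg): third position 4-fold.
Codon 7 GTT (Val): third position 4-fold.
Codon 8 GGT (Gly): third position 4-fold.
Codon 9 GTC (Val): third position 4-fold.
Codon 10 CAC (His): third position 2-fold.
Four-fold degenerate third positions: 7.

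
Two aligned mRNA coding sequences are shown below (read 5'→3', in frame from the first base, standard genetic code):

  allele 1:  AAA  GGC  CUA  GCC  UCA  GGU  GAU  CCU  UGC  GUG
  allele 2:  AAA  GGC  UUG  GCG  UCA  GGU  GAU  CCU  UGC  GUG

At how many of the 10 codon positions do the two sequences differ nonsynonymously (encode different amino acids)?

Codon 1: AAA Lys / AAA Lys — identical.
Codon 2: GGC Gly / GGC Gly — identical.
Codon 3: CUA Leu / UUG Leu — synonymous.
Codon 4: GCC Ala / GCG Ala — synonymous.
Codon 5: UCA Ser / UCA Ser — identical.
Codon 6: GGU Gly / GGU Gly — identical.
Codon 7: GAU Asp / GAU Asp — identical.
Codon 8: CCU Pro / CCU Pro — identical.
Codon 9: UGC Cys / UGC Cys — identical.
Codon 10: GUG Val / GUG Val — identical.
Nonsynonymous differences: 0.

0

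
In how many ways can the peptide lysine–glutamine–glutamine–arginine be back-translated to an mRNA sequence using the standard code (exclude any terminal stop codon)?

Lys: 2 codons.
Gln: 2 codons.
Gln: 2 codons.
Arg: 6 codons.
2 × 2 × 2 × 6 = 48.

48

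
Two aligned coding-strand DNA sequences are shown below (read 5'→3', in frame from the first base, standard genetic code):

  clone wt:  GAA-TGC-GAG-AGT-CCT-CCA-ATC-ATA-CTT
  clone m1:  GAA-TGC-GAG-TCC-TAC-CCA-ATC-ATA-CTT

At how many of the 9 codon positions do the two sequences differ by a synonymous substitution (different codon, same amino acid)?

Codon 1: GAA Glu / GAA Glu — identical.
Codon 2: TGC Cys / TGC Cys — identical.
Codon 3: GAG Glu / GAG Glu — identical.
Codon 4: AGT Ser / TCC Ser — synonymous.
Codon 5: CCT Pro / TAC Tyr — nonsynonymous.
Codon 6: CCA Pro / CCA Pro — identical.
Codon 7: ATC Ile / ATC Ile — identical.
Codon 8: ATA Ile / ATA Ile — identical.
Codon 9: CTT Leu / CTT Leu — identical.
Synonymous differences: 1.

1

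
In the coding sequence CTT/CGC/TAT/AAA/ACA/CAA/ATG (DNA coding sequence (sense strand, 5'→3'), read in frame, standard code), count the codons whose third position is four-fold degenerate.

3

Codon 1 CTT (Leu): third position 4-fold.
Codon 2 CGC (Arg): third position 4-fold.
Codon 3 TAT (Tyr): third position 2-fold.
Codon 4 AAA (Lys): third position 2-fold.
Codon 5 ACA (Thr): third position 4-fold.
Codon 6 CAA (Gln): third position 2-fold.
Codon 7 ATG (Met): third position 1-fold.
Four-fold degenerate third positions: 3.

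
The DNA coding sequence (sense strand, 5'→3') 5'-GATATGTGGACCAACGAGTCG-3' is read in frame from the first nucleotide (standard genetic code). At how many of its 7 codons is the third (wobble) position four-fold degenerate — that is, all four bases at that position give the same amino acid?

2

Codon 1 GAT (Asp): third position 2-fold.
Codon 2 ATG (Met): third position 1-fold.
Codon 3 TGG (Trp): third position 1-fold.
Codon 4 ACC (Thr): third position 4-fold.
Codon 5 AAC (Asn): third position 2-fold.
Codon 6 GAG (Glu): third position 2-fold.
Codon 7 TCG (Ser): third position 4-fold.
Four-fold degenerate third positions: 2.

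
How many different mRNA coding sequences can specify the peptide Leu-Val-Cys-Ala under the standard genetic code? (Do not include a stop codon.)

192

Leu: 6 codons.
Val: 4 codons.
Cys: 2 codons.
Ala: 4 codons.
6 × 4 × 2 × 4 = 192.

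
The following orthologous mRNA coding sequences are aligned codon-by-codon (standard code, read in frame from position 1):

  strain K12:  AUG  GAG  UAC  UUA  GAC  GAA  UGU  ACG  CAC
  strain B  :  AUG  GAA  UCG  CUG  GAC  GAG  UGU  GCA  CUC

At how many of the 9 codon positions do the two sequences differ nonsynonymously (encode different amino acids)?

Codon 1: AUG Met / AUG Met — identical.
Codon 2: GAG Glu / GAA Glu — synonymous.
Codon 3: UAC Tyr / UCG Ser — nonsynonymous.
Codon 4: UUA Leu / CUG Leu — synonymous.
Codon 5: GAC Asp / GAC Asp — identical.
Codon 6: GAA Glu / GAG Glu — synonymous.
Codon 7: UGU Cys / UGU Cys — identical.
Codon 8: ACG Thr / GCA Ala — nonsynonymous.
Codon 9: CAC His / CUC Leu — nonsynonymous.
Nonsynonymous differences: 3.

3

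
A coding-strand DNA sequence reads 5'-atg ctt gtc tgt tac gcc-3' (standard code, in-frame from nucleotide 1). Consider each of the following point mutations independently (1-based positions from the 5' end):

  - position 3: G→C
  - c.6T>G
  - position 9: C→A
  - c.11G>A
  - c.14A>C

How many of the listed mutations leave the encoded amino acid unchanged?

2

Codon 1: ATG (Met) → ATC (Ile) — missense.
Codon 2: CTT (Leu) → CTG (Leu) — synonymous.
Codon 3: GTC (Val) → GTA (Val) — synonymous.
Codon 4: TGT (Cys) → TAT (Tyr) — missense.
Codon 5: TAC (Tyr) → TCC (Ser) — missense.
Synonymous: 2 of 5.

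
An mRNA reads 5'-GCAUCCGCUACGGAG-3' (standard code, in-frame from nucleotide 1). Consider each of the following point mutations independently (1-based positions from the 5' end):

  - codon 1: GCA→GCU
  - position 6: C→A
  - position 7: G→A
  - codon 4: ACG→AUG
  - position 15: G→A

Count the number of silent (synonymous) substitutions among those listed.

Codon 1: GCA (Ala) → GCU (Ala) — synonymous.
Codon 2: UCC (Ser) → UCA (Ser) — synonymous.
Codon 3: GCU (Ala) → ACU (Thr) — missense.
Codon 4: ACG (Thr) → AUG (Met) — missense.
Codon 5: GAG (Glu) → GAA (Glu) — synonymous.
Synonymous: 3 of 5.

3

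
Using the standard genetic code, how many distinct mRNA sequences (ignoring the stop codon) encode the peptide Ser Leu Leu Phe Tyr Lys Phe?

3456

Ser: 6 codons.
Leu: 6 codons.
Leu: 6 codons.
Phe: 2 codons.
Tyr: 2 codons.
Lys: 2 codons.
Phe: 2 codons.
6 × 6 × 6 × 2 × 2 × 2 × 2 = 3456.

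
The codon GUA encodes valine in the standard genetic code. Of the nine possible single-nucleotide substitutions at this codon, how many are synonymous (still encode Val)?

Position 1: none → 0 synonymous.
Position 2: none → 0 synonymous.
Position 3: GUU, GUC, GUG → 3 synonymous.
Total: 0 + 0 + 3 = 3.

3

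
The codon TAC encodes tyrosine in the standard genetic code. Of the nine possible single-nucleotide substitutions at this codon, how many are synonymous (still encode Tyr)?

Position 1: none → 0 synonymous.
Position 2: none → 0 synonymous.
Position 3: TAT → 1 synonymous.
Total: 0 + 0 + 1 = 1.

1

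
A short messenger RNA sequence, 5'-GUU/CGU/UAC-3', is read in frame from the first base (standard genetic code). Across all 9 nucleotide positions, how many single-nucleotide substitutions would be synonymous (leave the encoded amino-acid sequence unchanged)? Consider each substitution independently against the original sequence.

Codon 1 (GUU, Val): 3 synonymous substitutions.
Codon 2 (CGU, Arg): 3 synonymous substitutions.
Codon 3 (UAC, Tyr): 1 synonymous substitution.
Total: 3 + 3 + 1 = 7.

7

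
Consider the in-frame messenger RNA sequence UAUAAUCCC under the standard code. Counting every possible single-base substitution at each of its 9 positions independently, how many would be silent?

Codon 1 (UAU, Tyr): 1 synonymous substitution.
Codon 2 (AAU, Asn): 1 synonymous substitution.
Codon 3 (CCC, Pro): 3 synonymous substitutions.
Total: 1 + 1 + 3 = 5.

5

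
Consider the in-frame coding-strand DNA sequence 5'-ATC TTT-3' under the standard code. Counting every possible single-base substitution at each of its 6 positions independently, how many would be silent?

Codon 1 (ATC, Ile): 2 synonymous substitutions.
Codon 2 (TTT, Phe): 1 synonymous substitution.
Total: 2 + 1 = 3.

3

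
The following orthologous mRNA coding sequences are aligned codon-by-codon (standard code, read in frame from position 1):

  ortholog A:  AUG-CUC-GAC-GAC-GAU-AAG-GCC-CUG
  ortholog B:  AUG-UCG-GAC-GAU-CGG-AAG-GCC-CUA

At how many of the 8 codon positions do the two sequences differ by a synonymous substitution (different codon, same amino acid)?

2

Codon 1: AUG Met / AUG Met — identical.
Codon 2: CUC Leu / UCG Ser — nonsynonymous.
Codon 3: GAC Asp / GAC Asp — identical.
Codon 4: GAC Asp / GAU Asp — synonymous.
Codon 5: GAU Asp / CGG Arg — nonsynonymous.
Codon 6: AAG Lys / AAG Lys — identical.
Codon 7: GCC Ala / GCC Ala — identical.
Codon 8: CUG Leu / CUA Leu — synonymous.
Synonymous differences: 2.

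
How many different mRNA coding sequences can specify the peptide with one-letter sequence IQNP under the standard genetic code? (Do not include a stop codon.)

Ile: 3 codons.
Gln: 2 codons.
Asn: 2 codons.
Pro: 4 codons.
3 × 2 × 2 × 4 = 48.

48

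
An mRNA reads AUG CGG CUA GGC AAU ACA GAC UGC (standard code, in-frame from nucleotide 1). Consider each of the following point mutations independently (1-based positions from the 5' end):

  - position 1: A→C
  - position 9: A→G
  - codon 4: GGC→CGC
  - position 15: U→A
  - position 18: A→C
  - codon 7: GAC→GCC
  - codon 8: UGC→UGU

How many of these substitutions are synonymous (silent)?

Codon 1: AUG (Met) → CUG (Leu) — missense.
Codon 3: CUA (Leu) → CUG (Leu) — synonymous.
Codon 4: GGC (Gly) → CGC (Arg) — missense.
Codon 5: AAU (Asn) → AAA (Lys) — missense.
Codon 6: ACA (Thr) → ACC (Thr) — synonymous.
Codon 7: GAC (Asp) → GCC (Ala) — missense.
Codon 8: UGC (Cys) → UGU (Cys) — synonymous.
Synonymous: 3 of 7.

3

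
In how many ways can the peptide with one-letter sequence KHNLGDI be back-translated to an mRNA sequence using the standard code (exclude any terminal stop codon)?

1152

Lys: 2 codons.
His: 2 codons.
Asn: 2 codons.
Leu: 6 codons.
Gly: 4 codons.
Asp: 2 codons.
Ile: 3 codons.
2 × 2 × 2 × 6 × 4 × 2 × 3 = 1152.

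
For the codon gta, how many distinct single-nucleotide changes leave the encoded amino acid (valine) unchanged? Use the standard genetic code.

Position 1: none → 0 synonymous.
Position 2: none → 0 synonymous.
Position 3: GTT, GTC, GTG → 3 synonymous.
Total: 0 + 0 + 3 = 3.

3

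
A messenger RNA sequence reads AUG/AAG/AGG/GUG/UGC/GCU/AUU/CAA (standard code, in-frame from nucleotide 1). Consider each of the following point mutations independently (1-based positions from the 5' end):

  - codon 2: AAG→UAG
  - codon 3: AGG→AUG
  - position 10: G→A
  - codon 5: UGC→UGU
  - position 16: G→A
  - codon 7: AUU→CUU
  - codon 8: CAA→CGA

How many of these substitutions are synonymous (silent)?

Codon 2: AAG (Lys) → UAG (Stop) — nonsense.
Codon 3: AGG (Arg) → AUG (Met) — missense.
Codon 4: GUG (Val) → AUG (Met) — missense.
Codon 5: UGC (Cys) → UGU (Cys) — synonymous.
Codon 6: GCU (Ala) → ACU (Thr) — missense.
Codon 7: AUU (Ile) → CUU (Leu) — missense.
Codon 8: CAA (Gln) → CGA (Arg) — missense.
Synonymous: 1 of 7.

1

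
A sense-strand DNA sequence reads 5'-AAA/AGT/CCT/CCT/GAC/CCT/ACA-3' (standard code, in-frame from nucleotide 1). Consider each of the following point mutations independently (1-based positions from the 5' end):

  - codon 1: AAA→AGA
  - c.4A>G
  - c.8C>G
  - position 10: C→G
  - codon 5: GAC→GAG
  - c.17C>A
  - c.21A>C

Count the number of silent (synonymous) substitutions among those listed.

Codon 1: AAA (Lys) → AGA (Arg) — missense.
Codon 2: AGT (Ser) → GGT (Gly) — missense.
Codon 3: CCT (Pro) → CGT (Arg) — missense.
Codon 4: CCT (Pro) → GCT (Ala) — missense.
Codon 5: GAC (Asp) → GAG (Glu) — missense.
Codon 6: CCT (Pro) → CAT (His) — missense.
Codon 7: ACA (Thr) → ACC (Thr) — synonymous.
Synonymous: 1 of 7.

1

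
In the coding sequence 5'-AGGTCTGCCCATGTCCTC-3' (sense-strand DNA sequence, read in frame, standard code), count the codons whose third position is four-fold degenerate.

Codon 1 AGG (Arg): third position 2-fold.
Codon 2 TCT (Ser): third position 4-fold.
Codon 3 GCC (Ala): third position 4-fold.
Codon 4 CAT (His): third position 2-fold.
Codon 5 GTC (Val): third position 4-fold.
Codon 6 CTC (Leu): third position 4-fold.
Four-fold degenerate third positions: 4.

4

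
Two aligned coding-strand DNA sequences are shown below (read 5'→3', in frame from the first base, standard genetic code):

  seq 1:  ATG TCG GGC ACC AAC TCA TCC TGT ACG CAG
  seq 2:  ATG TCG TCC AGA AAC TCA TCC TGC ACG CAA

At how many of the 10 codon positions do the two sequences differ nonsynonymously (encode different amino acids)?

Codon 1: ATG Met / ATG Met — identical.
Codon 2: TCG Ser / TCG Ser — identical.
Codon 3: GGC Gly / TCC Ser — nonsynonymous.
Codon 4: ACC Thr / AGA Arg — nonsynonymous.
Codon 5: AAC Asn / AAC Asn — identical.
Codon 6: TCA Ser / TCA Ser — identical.
Codon 7: TCC Ser / TCC Ser — identical.
Codon 8: TGT Cys / TGC Cys — synonymous.
Codon 9: ACG Thr / ACG Thr — identical.
Codon 10: CAG Gln / CAA Gln — synonymous.
Nonsynonymous differences: 2.

2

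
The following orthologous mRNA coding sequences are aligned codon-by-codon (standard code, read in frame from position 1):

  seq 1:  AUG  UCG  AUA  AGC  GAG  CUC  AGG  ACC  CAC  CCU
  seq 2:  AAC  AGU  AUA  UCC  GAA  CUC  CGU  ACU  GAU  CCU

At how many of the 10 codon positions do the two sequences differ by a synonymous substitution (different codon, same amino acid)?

5

Codon 1: AUG Met / AAC Asn — nonsynonymous.
Codon 2: UCG Ser / AGU Ser — synonymous.
Codon 3: AUA Ile / AUA Ile — identical.
Codon 4: AGC Ser / UCC Ser — synonymous.
Codon 5: GAG Glu / GAA Glu — synonymous.
Codon 6: CUC Leu / CUC Leu — identical.
Codon 7: AGG Arg / CGU Arg — synonymous.
Codon 8: ACC Thr / ACU Thr — synonymous.
Codon 9: CAC His / GAU Asp — nonsynonymous.
Codon 10: CCU Pro / CCU Pro — identical.
Synonymous differences: 5.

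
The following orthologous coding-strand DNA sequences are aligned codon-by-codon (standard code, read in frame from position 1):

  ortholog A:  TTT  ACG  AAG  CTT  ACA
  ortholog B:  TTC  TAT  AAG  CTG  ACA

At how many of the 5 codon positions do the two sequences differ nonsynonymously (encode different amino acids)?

1

Codon 1: TTT Phe / TTC Phe — synonymous.
Codon 2: ACG Thr / TAT Tyr — nonsynonymous.
Codon 3: AAG Lys / AAG Lys — identical.
Codon 4: CTT Leu / CTG Leu — synonymous.
Codon 5: ACA Thr / ACA Thr — identical.
Nonsynonymous differences: 1.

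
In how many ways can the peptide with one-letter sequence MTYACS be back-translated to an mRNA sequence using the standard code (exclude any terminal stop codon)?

Met: 1 codon.
Thr: 4 codons.
Tyr: 2 codons.
Ala: 4 codons.
Cys: 2 codons.
Ser: 6 codons.
1 × 4 × 2 × 4 × 2 × 6 = 384.

384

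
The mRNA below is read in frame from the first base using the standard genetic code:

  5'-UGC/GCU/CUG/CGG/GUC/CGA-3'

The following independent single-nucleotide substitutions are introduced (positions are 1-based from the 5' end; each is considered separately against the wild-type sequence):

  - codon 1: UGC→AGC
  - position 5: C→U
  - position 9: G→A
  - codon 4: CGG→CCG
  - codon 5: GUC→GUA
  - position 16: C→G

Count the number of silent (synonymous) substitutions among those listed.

2

Codon 1: UGC (Cys) → AGC (Ser) — missense.
Codon 2: GCU (Ala) → GUU (Val) — missense.
Codon 3: CUG (Leu) → CUA (Leu) — synonymous.
Codon 4: CGG (Arg) → CCG (Pro) — missense.
Codon 5: GUC (Val) → GUA (Val) — synonymous.
Codon 6: CGA (Arg) → GGA (Gly) — missense.
Synonymous: 2 of 6.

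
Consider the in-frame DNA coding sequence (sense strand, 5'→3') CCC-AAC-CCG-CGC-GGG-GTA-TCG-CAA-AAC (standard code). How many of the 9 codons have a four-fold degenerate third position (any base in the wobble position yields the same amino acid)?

6

Codon 1 CCC (Pro): third position 4-fold.
Codon 2 AAC (Asn): third position 2-fold.
Codon 3 CCG (Pro): third position 4-fold.
Codon 4 CGC (Arg): third position 4-fold.
Codon 5 GGG (Gly): third position 4-fold.
Codon 6 GTA (Val): third position 4-fold.
Codon 7 TCG (Ser): third position 4-fold.
Codon 8 CAA (Gln): third position 2-fold.
Codon 9 AAC (Asn): third position 2-fold.
Four-fold degenerate third positions: 6.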